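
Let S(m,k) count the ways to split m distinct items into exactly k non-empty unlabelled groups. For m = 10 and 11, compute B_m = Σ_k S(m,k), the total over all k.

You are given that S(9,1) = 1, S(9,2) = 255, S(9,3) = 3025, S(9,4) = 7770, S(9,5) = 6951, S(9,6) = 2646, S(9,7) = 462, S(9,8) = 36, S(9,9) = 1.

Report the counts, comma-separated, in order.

row 10: T[10][1]=1·1+0=1  T[10][2]=2·255+1=511  T[10][3]=3·3025+255=9330  T[10][4]=4·7770+3025=34105  T[10][5]=5·6951+7770=42525  T[10][6]=6·2646+6951=22827  T[10][7]=7·462+2646=5880  T[10][8]=8·36+462=750  T[10][9]=9·1+36=45  T[10][10]=10·0+1=1
row 11: T[11][1]=1·1+0=1  T[11][2]=2·511+1=1023  T[11][3]=3·9330+511=28501  T[11][4]=4·34105+9330=145750  T[11][5]=5·42525+34105=246730  T[11][6]=6·22827+42525=179487  T[11][7]=7·5880+22827=63987  T[11][8]=8·750+5880=11880  T[11][9]=9·45+750=1155  T[11][10]=10·1+45=55  T[11][11]=11·0+1=1
B_10 = ΣS(10,k) = 1+511+9330+34105+42525+22827+5880+750+45+1 = 115975
B_11 = ΣS(11,k) = 1+1023+28501+145750+246730+179487+63987+11880+1155+55+1 = 678570

115975, 678570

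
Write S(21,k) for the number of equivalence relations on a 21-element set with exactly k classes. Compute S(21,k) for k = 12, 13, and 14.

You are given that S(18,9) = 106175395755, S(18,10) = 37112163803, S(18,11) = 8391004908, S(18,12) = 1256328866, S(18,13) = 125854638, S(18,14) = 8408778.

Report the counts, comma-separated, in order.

row 19: T[19][10]=10·37112163803+106175395755=477297033785  T[19][11]=11·8391004908+37112163803=129413217791  T[19][12]=12·1256328866+8391004908=23466951300  T[19][13]=13·125854638+1256328866=2892439160  T[19][14]=14·8408778+125854638=243577530
row 20: T[20][11]=11·129413217791+477297033785=1900842429486  T[20][12]=12·23466951300+129413217791=411016633391  T[20][13]=13·2892439160+23466951300=61068660380  T[20][14]=14·243577530+2892439160=6302524580
row 21: T[21][12]=12·411016633391+1900842429486=6833042030178  T[21][13]=13·61068660380+411016633391=1204909218331  T[21][14]=14·6302524580+61068660380=149304004500
Read S(21,12) = 6833042030178, S(21,13) = 1204909218331, S(21,14) = 149304004500.

6833042030178, 1204909218331, 149304004500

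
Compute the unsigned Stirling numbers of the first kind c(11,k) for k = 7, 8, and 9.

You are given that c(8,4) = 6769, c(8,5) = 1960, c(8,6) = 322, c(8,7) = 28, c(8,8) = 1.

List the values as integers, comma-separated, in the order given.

157773, 18150, 1320

r9: T_9,5=8×1960+6769=22449; T_9,6=8×322+1960=4536; T_9,7=8×28+322=546; T_9,8=8×1+28=36; T_9,9=8×0+1=1
r10: T_10,6=9×4536+22449=63273; T_10,7=9×546+4536=9450; T_10,8=9×36+546=870; T_10,9=9×1+36=45
r11: T_11,7=10×9450+63273=157773; T_11,8=10×870+9450=18150; T_11,9=10×45+870=1320
Read c(11,7) = 157773, c(11,8) = 18150, c(11,9) = 1320.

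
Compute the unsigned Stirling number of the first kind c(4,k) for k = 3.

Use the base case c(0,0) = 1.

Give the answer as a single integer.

6

@1  (1,1):0·0+1→1
@2  (2,1):1·1+0→1, (2,2):0·1+1→1
@3  (3,2):1·2+1→3, (3,3):0·2+1→1
@4  (4,3):1·3+3→6
Read c(4,3) = 6.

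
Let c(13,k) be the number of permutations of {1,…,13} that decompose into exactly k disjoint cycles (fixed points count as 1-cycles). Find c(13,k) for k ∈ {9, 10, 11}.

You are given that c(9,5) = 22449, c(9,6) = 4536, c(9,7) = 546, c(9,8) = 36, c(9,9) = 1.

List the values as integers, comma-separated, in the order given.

[10] T[10,6]:9*4536+22449=63273 · T[10,7]:9*546+4536=9450 · T[10,8]:9*36+546=870 · T[10,9]:9*1+36=45 · T[10,10]:9*0+1=1
[11] T[11,7]:10*9450+63273=157773 · T[11,8]:10*870+9450=18150 · T[11,9]:10*45+870=1320 · T[11,10]:10*1+45=55 · T[11,11]:10*0+1=1
[12] T[12,8]:11*18150+157773=357423 · T[12,9]:11*1320+18150=32670 · T[12,10]:11*55+1320=1925 · T[12,11]:11*1+55=66
[13] T[13,9]:12*32670+357423=749463 · T[13,10]:12*1925+32670=55770 · T[13,11]:12*66+1925=2717
Read c(13,9) = 749463, c(13,10) = 55770, c(13,11) = 2717.

749463, 55770, 2717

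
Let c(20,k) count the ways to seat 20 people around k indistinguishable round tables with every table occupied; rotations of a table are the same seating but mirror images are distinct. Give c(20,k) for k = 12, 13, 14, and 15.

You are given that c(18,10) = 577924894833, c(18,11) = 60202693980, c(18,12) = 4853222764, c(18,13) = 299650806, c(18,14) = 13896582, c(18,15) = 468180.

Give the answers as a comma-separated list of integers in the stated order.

[19] T[19,11]:18*60202693980+577924894833=1661573386473 · T[19,12]:18*4853222764+60202693980=147560703732 · T[19,13]:18*299650806+4853222764=10246937272 · T[19,14]:18*13896582+299650806=549789282 · T[19,15]:18*468180+13896582=22323822
[20] T[20,12]:19*147560703732+1661573386473=4465226757381 · T[20,13]:19*10246937272+147560703732=342252511900 · T[20,14]:19*549789282+10246937272=20692933630 · T[20,15]:19*22323822+549789282=973941900
Read c(20,12) = 4465226757381, c(20,13) = 342252511900, c(20,14) = 20692933630, c(20,15) = 973941900.

4465226757381, 342252511900, 20692933630, 973941900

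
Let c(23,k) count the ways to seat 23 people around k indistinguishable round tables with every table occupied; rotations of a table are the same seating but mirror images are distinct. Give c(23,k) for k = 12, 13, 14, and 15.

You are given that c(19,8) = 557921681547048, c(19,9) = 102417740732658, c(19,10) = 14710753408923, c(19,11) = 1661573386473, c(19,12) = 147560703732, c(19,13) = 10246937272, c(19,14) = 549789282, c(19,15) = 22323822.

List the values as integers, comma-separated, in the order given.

129006659818331295, 12363045847086207, 971250460939913, 62382416421941

@20  (20,9):102417740732658·19+557921681547048→2503858755467550, (20,10):14710753408923·19+102417740732658→381922055502195, (20,11):1661573386473·19+14710753408923→46280647751910, (20,12):147560703732·19+1661573386473→4465226757381, (20,13):10246937272·19+147560703732→342252511900, (20,14):549789282·19+10246937272→20692933630, (20,15):22323822·19+549789282→973941900
@21  (21,10):381922055502195·20+2503858755467550→10142299865511450, (21,11):46280647751910·20+381922055502195→1307535010540395, (21,12):4465226757381·20+46280647751910→135585182899530, (21,13):342252511900·20+4465226757381→11310276995381, (21,14):20692933630·20+342252511900→756111184500, (21,15):973941900·20+20692933630→40171771630
@22  (22,11):1307535010540395·21+10142299865511450→37600535086859745, (22,12):135585182899530·21+1307535010540395→4154823851430525, (22,13):11310276995381·21+135585182899530→373100999802531, (22,14):756111184500·21+11310276995381→27188611869881, (22,15):40171771630·21+756111184500→1599718388730
@23  (23,12):4154823851430525·22+37600535086859745→129006659818331295, (23,13):373100999802531·22+4154823851430525→12363045847086207, (23,14):27188611869881·22+373100999802531→971250460939913, (23,15):1599718388730·22+27188611869881→62382416421941
Read c(23,12) = 129006659818331295, c(23,13) = 12363045847086207, c(23,14) = 971250460939913, c(23,15) = 62382416421941.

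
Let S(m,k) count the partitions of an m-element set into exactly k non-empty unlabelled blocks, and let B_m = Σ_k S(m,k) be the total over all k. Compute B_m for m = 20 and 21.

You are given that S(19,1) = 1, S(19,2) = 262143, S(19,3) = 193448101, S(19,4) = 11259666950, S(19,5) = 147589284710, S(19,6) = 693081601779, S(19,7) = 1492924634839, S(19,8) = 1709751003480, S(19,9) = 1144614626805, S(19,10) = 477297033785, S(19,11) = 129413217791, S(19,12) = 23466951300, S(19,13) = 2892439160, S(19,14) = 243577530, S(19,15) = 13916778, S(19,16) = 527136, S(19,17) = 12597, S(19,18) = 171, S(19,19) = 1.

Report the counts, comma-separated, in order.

51724158235372, 474869816156751

[20] T[20,1]:1*1+0=1 · T[20,2]:2*262143+1=524287 · T[20,3]:3*193448101+262143=580606446 · T[20,4]:4*11259666950+193448101=45232115901 · T[20,5]:5*147589284710+11259666950=749206090500 · T[20,6]:6*693081601779+147589284710=4306078895384 · T[20,7]:7*1492924634839+693081601779=11143554045652 · T[20,8]:8*1709751003480+1492924634839=15170932662679 · T[20,9]:9*1144614626805+1709751003480=12011282644725 · T[20,10]:10*477297033785+1144614626805=5917584964655 · T[20,11]:11*129413217791+477297033785=1900842429486 · T[20,12]:12*23466951300+129413217791=411016633391 · T[20,13]:13*2892439160+23466951300=61068660380 · T[20,14]:14*243577530+2892439160=6302524580 · T[20,15]:15*13916778+243577530=452329200 · T[20,16]:16*527136+13916778=22350954 · T[20,17]:17*12597+527136=741285 · T[20,18]:18*171+12597=15675 · T[20,19]:19*1+171=190 · T[20,20]:20*0+1=1
[21] T[21,1]:1*1+0=1 · T[21,2]:2*524287+1=1048575 · T[21,3]:3*580606446+524287=1742343625 · T[21,4]:4*45232115901+580606446=181509070050 · T[21,5]:5*749206090500+45232115901=3791262568401 · T[21,6]:6*4306078895384+749206090500=26585679462804 · T[21,7]:7*11143554045652+4306078895384=82310957214948 · T[21,8]:8*15170932662679+11143554045652=132511015347084 · T[21,9]:9*12011282644725+15170932662679=123272476465204 · T[21,10]:10*5917584964655+12011282644725=71187132291275 · T[21,11]:11*1900842429486+5917584964655=26826851689001 · T[21,12]:12*411016633391+1900842429486=6833042030178 · T[21,13]:13*61068660380+411016633391=1204909218331 · T[21,14]:14*6302524580+61068660380=149304004500 · T[21,15]:15*452329200+6302524580=13087462580 · T[21,16]:16*22350954+452329200=809944464 · T[21,17]:17*741285+22350954=34952799 · T[21,18]:18*15675+741285=1023435 · T[21,19]:19*190+15675=19285 · T[21,20]:20*1+190=210 · T[21,21]:21*0+1=1
B_20 = ΣS(20,k) = 1+524287+580606446+45232115901+749206090500+4306078895384+11143554045652+15170932662679+12011282644725+5917584964655+1900842429486+411016633391+61068660380+6302524580+452329200+22350954+741285+15675+190+1 = 51724158235372
B_21 = ΣS(21,k) = 1+1048575+1742343625+181509070050+3791262568401+26585679462804+82310957214948+132511015347084+123272476465204+71187132291275+26826851689001+6833042030178+1204909218331+149304004500+13087462580+809944464+34952799+1023435+19285+210+1 = 474869816156751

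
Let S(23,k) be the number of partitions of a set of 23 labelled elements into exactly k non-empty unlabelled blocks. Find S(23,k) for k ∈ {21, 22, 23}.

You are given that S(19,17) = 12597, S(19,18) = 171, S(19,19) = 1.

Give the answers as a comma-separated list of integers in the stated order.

28336, 253, 1

row 20: T[20][18]=18·171+12597=15675  T[20][19]=19·1+171=190  T[20][20]=20·0+1=1
row 21: T[21][19]=19·190+15675=19285  T[21][20]=20·1+190=210  T[21][21]=21·0+1=1
row 22: T[22][20]=20·210+19285=23485  T[22][21]=21·1+210=231  T[22][22]=22·0+1=1
row 23: T[23][21]=21·231+23485=28336  T[23][22]=22·1+231=253  T[23][23]=23·0+1=1
Read S(23,21) = 28336, S(23,22) = 253, S(23,23) = 1.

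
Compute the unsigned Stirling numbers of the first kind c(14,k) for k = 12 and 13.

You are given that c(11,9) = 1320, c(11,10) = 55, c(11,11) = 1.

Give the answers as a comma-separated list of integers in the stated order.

@12  (12,10):55·11+1320→1925, (12,11):1·11+55→66, (12,12):0·11+1→1
@13  (13,11):66·12+1925→2717, (13,12):1·12+66→78, (13,13):0·12+1→1
@14  (14,12):78·13+2717→3731, (14,13):1·13+78→91
Read c(14,12) = 3731, c(14,13) = 91.

3731, 91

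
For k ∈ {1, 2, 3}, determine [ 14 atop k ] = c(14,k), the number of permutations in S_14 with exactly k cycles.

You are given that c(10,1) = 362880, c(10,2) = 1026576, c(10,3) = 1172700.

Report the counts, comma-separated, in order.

6227020800, 19802759040, 26596717056

row 11: T[11][1]=10·362880+0=3628800  T[11][2]=10·1026576+362880=10628640  T[11][3]=10·1172700+1026576=12753576
row 12: T[12][1]=11·3628800+0=39916800  T[12][2]=11·10628640+3628800=120543840  T[12][3]=11·12753576+10628640=150917976
row 13: T[13][1]=12·39916800+0=479001600  T[13][2]=12·120543840+39916800=1486442880  T[13][3]=12·150917976+120543840=1931559552
row 14: T[14][1]=13·479001600+0=6227020800  T[14][2]=13·1486442880+479001600=19802759040  T[14][3]=13·1931559552+1486442880=26596717056
Read c(14,1) = 6227020800, c(14,2) = 19802759040, c(14,3) = 26596717056.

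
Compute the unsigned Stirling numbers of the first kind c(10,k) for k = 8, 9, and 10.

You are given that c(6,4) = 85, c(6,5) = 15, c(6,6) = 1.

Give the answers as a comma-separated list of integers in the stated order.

@7  (7,5):15·6+85→175, (7,6):1·6+15→21, (7,7):0·6+1→1
@8  (8,6):21·7+175→322, (8,7):1·7+21→28, (8,8):0·7+1→1
@9  (9,7):28·8+322→546, (9,8):1·8+28→36, (9,9):0·8+1→1
@10  (10,8):36·9+546→870, (10,9):1·9+36→45, (10,10):0·9+1→1
Read c(10,8) = 870, c(10,9) = 45, c(10,10) = 1.

870, 45, 1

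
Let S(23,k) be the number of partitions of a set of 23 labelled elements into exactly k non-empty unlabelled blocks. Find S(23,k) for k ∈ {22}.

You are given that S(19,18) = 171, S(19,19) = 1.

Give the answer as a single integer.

row 20: T[20][19]=19·1+171=190  T[20][20]=20·0+1=1
row 21: T[21][20]=20·1+190=210  T[21][21]=21·0+1=1
row 22: T[22][21]=21·1+210=231  T[22][22]=22·0+1=1
row 23: T[23][22]=22·1+231=253
Read S(23,22) = 253.

253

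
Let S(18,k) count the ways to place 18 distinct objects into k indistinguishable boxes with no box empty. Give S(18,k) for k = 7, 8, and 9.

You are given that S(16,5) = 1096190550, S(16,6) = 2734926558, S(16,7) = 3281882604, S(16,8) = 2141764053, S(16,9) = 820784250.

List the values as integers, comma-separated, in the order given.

r17: T_17,6=6×2734926558+1096190550=17505749898; T_17,7=7×3281882604+2734926558=25708104786; T_17,8=8×2141764053+3281882604=20415995028; T_17,9=9×820784250+2141764053=9528822303
r18: T_18,7=7×25708104786+17505749898=197462483400; T_18,8=8×20415995028+25708104786=189036065010; T_18,9=9×9528822303+20415995028=106175395755
Read S(18,7) = 197462483400, S(18,8) = 189036065010, S(18,9) = 106175395755.

197462483400, 189036065010, 106175395755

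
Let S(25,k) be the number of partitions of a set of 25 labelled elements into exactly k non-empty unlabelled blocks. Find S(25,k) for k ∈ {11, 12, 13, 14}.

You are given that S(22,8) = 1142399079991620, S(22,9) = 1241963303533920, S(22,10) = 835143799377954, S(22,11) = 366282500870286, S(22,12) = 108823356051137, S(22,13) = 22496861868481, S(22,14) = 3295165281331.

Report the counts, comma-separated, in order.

802355904438462660, 362262620784874680, 114485073343744260, 25958110360896000

row 23: T[23][9]=9·1241963303533920+1142399079991620=12320068811796900  T[23][10]=10·835143799377954+1241963303533920=9593401297313460  T[23][11]=11·366282500870286+835143799377954=4864251308951100  T[23][12]=12·108823356051137+366282500870286=1672162773483930  T[23][13]=13·22496861868481+108823356051137=401282560341390  T[23][14]=14·3295165281331+22496861868481=68629175807115
row 24: T[24][10]=10·9593401297313460+12320068811796900=108254081784931500  T[24][11]=11·4864251308951100+9593401297313460=63100165695775560  T[24][12]=12·1672162773483930+4864251308951100=24930204590758260  T[24][13]=13·401282560341390+1672162773483930=6888836057922000  T[24][14]=14·68629175807115+401282560341390=1362091021641000
row 25: T[25][11]=11·63100165695775560+108254081784931500=802355904438462660  T[25][12]=12·24930204590758260+63100165695775560=362262620784874680  T[25][13]=13·6888836057922000+24930204590758260=114485073343744260  T[25][14]=14·1362091021641000+6888836057922000=25958110360896000
Read S(25,11) = 802355904438462660, S(25,12) = 362262620784874680, S(25,13) = 114485073343744260, S(25,14) = 25958110360896000.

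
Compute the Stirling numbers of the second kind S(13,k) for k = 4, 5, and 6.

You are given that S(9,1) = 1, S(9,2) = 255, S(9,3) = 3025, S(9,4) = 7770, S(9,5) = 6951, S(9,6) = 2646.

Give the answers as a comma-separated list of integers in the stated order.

2532530, 7508501, 9321312

i=10: T(10,1)=0+1·1=1 | T(10,2)=1+2·255=511 | T(10,3)=255+3·3025=9330 | T(10,4)=3025+4·7770=34105 | T(10,5)=7770+5·6951=42525 | T(10,6)=6951+6·2646=22827
i=11: T(11,2)=1+2·511=1023 | T(11,3)=511+3·9330=28501 | T(11,4)=9330+4·34105=145750 | T(11,5)=34105+5·42525=246730 | T(11,6)=42525+6·22827=179487
i=12: T(12,3)=1023+3·28501=86526 | T(12,4)=28501+4·145750=611501 | T(12,5)=145750+5·246730=1379400 | T(12,6)=246730+6·179487=1323652
i=13: T(13,4)=86526+4·611501=2532530 | T(13,5)=611501+5·1379400=7508501 | T(13,6)=1379400+6·1323652=9321312
Read S(13,4) = 2532530, S(13,5) = 7508501, S(13,6) = 9321312.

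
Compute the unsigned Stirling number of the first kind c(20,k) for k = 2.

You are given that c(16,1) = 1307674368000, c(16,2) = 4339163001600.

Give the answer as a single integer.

431565146817638400

[17] T[17,1]:16*1307674368000+0=20922789888000 · T[17,2]:16*4339163001600+1307674368000=70734282393600
[18] T[18,1]:17*20922789888000+0=355687428096000 · T[18,2]:17*70734282393600+20922789888000=1223405590579200
[19] T[19,1]:18*355687428096000+0=6402373705728000 · T[19,2]:18*1223405590579200+355687428096000=22376988058521600
[20] T[20,2]:19*22376988058521600+6402373705728000=431565146817638400
Read c(20,2) = 431565146817638400.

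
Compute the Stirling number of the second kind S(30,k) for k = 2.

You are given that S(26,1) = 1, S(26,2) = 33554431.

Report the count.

536870911

r27: T_27,1=1×1+0=1; T_27,2=2×33554431+1=67108863
r28: T_28,1=1×1+0=1; T_28,2=2×67108863+1=134217727
r29: T_29,1=1×1+0=1; T_29,2=2×134217727+1=268435455
r30: T_30,2=2×268435455+1=536870911
Read S(30,2) = 536870911.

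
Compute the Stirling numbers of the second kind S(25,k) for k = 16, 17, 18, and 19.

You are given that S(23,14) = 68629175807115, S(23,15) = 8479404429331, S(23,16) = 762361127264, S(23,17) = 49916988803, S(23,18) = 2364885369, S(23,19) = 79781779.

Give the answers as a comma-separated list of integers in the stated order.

526655161695960, 48063331393110, 3275678594925, 166218969675

i=24: T(24,15)=68629175807115+15·8479404429331=195820242247080 | T(24,16)=8479404429331+16·762361127264=20677182465555 | T(24,17)=762361127264+17·49916988803=1610949936915 | T(24,18)=49916988803+18·2364885369=92484925445 | T(24,19)=2364885369+19·79781779=3880739170
i=25: T(25,16)=195820242247080+16·20677182465555=526655161695960 | T(25,17)=20677182465555+17·1610949936915=48063331393110 | T(25,18)=1610949936915+18·92484925445=3275678594925 | T(25,19)=92484925445+19·3880739170=166218969675
Read S(25,16) = 526655161695960, S(25,17) = 48063331393110, S(25,18) = 3275678594925, S(25,19) = 166218969675.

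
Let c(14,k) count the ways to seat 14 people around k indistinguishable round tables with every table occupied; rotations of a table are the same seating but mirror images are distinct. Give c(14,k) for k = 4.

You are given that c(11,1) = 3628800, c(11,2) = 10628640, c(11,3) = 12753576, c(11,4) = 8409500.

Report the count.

row 12: T[12][2]=11·10628640+3628800=120543840  T[12][3]=11·12753576+10628640=150917976  T[12][4]=11·8409500+12753576=105258076
row 13: T[13][3]=12·150917976+120543840=1931559552  T[13][4]=12·105258076+150917976=1414014888
row 14: T[14][4]=13·1414014888+1931559552=20313753096
Read c(14,4) = 20313753096.

20313753096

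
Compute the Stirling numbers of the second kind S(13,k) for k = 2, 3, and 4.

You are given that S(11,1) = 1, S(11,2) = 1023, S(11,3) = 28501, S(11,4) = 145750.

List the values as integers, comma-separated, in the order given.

i=12: T(12,1)=0+1·1=1 | T(12,2)=1+2·1023=2047 | T(12,3)=1023+3·28501=86526 | T(12,4)=28501+4·145750=611501
i=13: T(13,2)=1+2·2047=4095 | T(13,3)=2047+3·86526=261625 | T(13,4)=86526+4·611501=2532530
Read S(13,2) = 4095, S(13,3) = 261625, S(13,4) = 2532530.

4095, 261625, 2532530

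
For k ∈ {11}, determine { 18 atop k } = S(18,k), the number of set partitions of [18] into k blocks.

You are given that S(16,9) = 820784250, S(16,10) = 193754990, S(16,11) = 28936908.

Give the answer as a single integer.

r17: T_17,10=10×193754990+820784250=2758334150; T_17,11=11×28936908+193754990=512060978
r18: T_18,11=11×512060978+2758334150=8391004908
Read S(18,11) = 8391004908.

8391004908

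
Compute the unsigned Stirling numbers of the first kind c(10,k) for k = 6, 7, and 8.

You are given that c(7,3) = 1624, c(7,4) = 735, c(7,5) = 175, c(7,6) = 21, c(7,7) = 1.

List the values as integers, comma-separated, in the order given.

i=8: T(8,4)=1624+7·735=6769 | T(8,5)=735+7·175=1960 | T(8,6)=175+7·21=322 | T(8,7)=21+7·1=28 | T(8,8)=1+7·0=1
i=9: T(9,5)=6769+8·1960=22449 | T(9,6)=1960+8·322=4536 | T(9,7)=322+8·28=546 | T(9,8)=28+8·1=36
i=10: T(10,6)=22449+9·4536=63273 | T(10,7)=4536+9·546=9450 | T(10,8)=546+9·36=870
Read c(10,6) = 63273, c(10,7) = 9450, c(10,8) = 870.

63273, 9450, 870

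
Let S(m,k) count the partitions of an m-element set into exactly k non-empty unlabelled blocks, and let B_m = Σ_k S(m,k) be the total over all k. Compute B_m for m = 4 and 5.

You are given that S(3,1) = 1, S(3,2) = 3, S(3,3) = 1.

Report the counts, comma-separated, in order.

15, 52

i=4: T(4,1)=0+1·1=1 | T(4,2)=1+2·3=7 | T(4,3)=3+3·1=6 | T(4,4)=1+4·0=1
i=5: T(5,1)=0+1·1=1 | T(5,2)=1+2·7=15 | T(5,3)=7+3·6=25 | T(5,4)=6+4·1=10 | T(5,5)=1+5·0=1
B_4 = ΣS(4,k) = 1+7+6+1 = 15
B_5 = ΣS(5,k) = 1+15+25+10+1 = 52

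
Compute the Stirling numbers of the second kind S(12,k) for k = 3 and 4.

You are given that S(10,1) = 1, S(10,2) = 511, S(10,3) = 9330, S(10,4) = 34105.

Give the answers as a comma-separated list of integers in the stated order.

86526, 611501

@11  (11,2):511·2+1→1023, (11,3):9330·3+511→28501, (11,4):34105·4+9330→145750
@12  (12,3):28501·3+1023→86526, (12,4):145750·4+28501→611501
Read S(12,3) = 86526, S(12,4) = 611501.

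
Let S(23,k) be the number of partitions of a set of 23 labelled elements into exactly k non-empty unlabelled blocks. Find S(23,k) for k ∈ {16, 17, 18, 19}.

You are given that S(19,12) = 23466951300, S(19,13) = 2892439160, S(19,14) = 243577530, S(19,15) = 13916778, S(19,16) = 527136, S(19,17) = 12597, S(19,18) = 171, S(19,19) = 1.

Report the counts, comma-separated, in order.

762361127264, 49916988803, 2364885369, 79781779

row 20: T[20][13]=13·2892439160+23466951300=61068660380  T[20][14]=14·243577530+2892439160=6302524580  T[20][15]=15·13916778+243577530=452329200  T[20][16]=16·527136+13916778=22350954  T[20][17]=17·12597+527136=741285  T[20][18]=18·171+12597=15675  T[20][19]=19·1+171=190
row 21: T[21][14]=14·6302524580+61068660380=149304004500  T[21][15]=15·452329200+6302524580=13087462580  T[21][16]=16·22350954+452329200=809944464  T[21][17]=17·741285+22350954=34952799  T[21][18]=18·15675+741285=1023435  T[21][19]=19·190+15675=19285
row 22: T[22][15]=15·13087462580+149304004500=345615943200  T[22][16]=16·809944464+13087462580=26046574004  T[22][17]=17·34952799+809944464=1404142047  T[22][18]=18·1023435+34952799=53374629  T[22][19]=19·19285+1023435=1389850
row 23: T[23][16]=16·26046574004+345615943200=762361127264  T[23][17]=17·1404142047+26046574004=49916988803  T[23][18]=18·53374629+1404142047=2364885369  T[23][19]=19·1389850+53374629=79781779
Read S(23,16) = 762361127264, S(23,17) = 49916988803, S(23,18) = 2364885369, S(23,19) = 79781779.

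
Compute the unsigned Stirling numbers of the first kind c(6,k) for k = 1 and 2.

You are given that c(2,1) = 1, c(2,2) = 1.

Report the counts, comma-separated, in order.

120, 274

@3  (3,1):1·2+0→2, (3,2):1·2+1→3
@4  (4,1):2·3+0→6, (4,2):3·3+2→11
@5  (5,1):6·4+0→24, (5,2):11·4+6→50
@6  (6,1):24·5+0→120, (6,2):50·5+24→274
Read c(6,1) = 120, c(6,2) = 274.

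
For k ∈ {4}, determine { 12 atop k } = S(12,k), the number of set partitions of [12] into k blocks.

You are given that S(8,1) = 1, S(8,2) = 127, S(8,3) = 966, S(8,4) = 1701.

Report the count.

r9: T_9,1=1×1+0=1; T_9,2=2×127+1=255; T_9,3=3×966+127=3025; T_9,4=4×1701+966=7770
r10: T_10,2=2×255+1=511; T_10,3=3×3025+255=9330; T_10,4=4×7770+3025=34105
r11: T_11,3=3×9330+511=28501; T_11,4=4×34105+9330=145750
r12: T_12,4=4×145750+28501=611501
Read S(12,4) = 611501.

611501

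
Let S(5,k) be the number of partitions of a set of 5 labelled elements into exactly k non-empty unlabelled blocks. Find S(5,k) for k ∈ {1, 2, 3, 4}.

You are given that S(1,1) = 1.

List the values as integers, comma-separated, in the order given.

[2] T[2,1]:1*1+0=1 · T[2,2]:2*0+1=1
[3] T[3,1]:1*1+0=1 · T[3,2]:2*1+1=3 · T[3,3]:3*0+1=1
[4] T[4,1]:1*1+0=1 · T[4,2]:2*3+1=7 · T[4,3]:3*1+3=6 · T[4,4]:4*0+1=1
[5] T[5,1]:1*1+0=1 · T[5,2]:2*7+1=15 · T[5,3]:3*6+7=25 · T[5,4]:4*1+6=10
Read S(5,1) = 1, S(5,2) = 15, S(5,3) = 25, S(5,4) = 10.

1, 15, 25, 10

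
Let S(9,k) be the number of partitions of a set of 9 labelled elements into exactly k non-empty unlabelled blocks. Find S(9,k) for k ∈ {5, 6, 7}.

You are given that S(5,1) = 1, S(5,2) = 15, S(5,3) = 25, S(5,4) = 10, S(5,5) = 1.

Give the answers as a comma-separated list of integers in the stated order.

i=6: T(6,2)=1+2·15=31 | T(6,3)=15+3·25=90 | T(6,4)=25+4·10=65 | T(6,5)=10+5·1=15 | T(6,6)=1+6·0=1
i=7: T(7,3)=31+3·90=301 | T(7,4)=90+4·65=350 | T(7,5)=65+5·15=140 | T(7,6)=15+6·1=21 | T(7,7)=1+7·0=1
i=8: T(8,4)=301+4·350=1701 | T(8,5)=350+5·140=1050 | T(8,6)=140+6·21=266 | T(8,7)=21+7·1=28
i=9: T(9,5)=1701+5·1050=6951 | T(9,6)=1050+6·266=2646 | T(9,7)=266+7·28=462
Read S(9,5) = 6951, S(9,6) = 2646, S(9,7) = 462.

6951, 2646, 462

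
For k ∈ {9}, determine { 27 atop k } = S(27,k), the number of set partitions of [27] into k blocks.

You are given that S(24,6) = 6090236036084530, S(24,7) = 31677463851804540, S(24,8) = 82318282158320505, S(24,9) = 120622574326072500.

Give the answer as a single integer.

106563273280541795575

r25: T_25,7=7×31677463851804540+6090236036084530=227832482998716310; T_25,8=8×82318282158320505+31677463851804540=690223721118368580; T_25,9=9×120622574326072500+82318282158320505=1167921451092973005
r26: T_26,8=8×690223721118368580+227832482998716310=5749622251945664950; T_26,9=9×1167921451092973005+690223721118368580=11201516780955125625
r27: T_27,9=9×11201516780955125625+5749622251945664950=106563273280541795575
Read S(27,9) = 106563273280541795575.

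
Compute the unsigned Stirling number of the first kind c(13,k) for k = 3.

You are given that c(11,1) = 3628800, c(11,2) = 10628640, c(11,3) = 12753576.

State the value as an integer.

r12: T_12,2=11×10628640+3628800=120543840; T_12,3=11×12753576+10628640=150917976
r13: T_13,3=12×150917976+120543840=1931559552
Read c(13,3) = 1931559552.

1931559552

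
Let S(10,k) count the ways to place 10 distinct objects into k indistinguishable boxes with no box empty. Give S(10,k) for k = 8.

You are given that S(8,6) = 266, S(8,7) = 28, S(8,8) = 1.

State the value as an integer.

@9  (9,7):28·7+266→462, (9,8):1·8+28→36
@10  (10,8):36·8+462→750
Read S(10,8) = 750.

750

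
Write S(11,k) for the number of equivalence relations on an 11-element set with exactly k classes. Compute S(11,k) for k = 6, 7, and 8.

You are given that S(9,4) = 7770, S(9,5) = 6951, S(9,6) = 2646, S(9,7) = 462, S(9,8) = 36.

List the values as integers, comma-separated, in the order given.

179487, 63987, 11880

row 10: T[10][5]=5·6951+7770=42525  T[10][6]=6·2646+6951=22827  T[10][7]=7·462+2646=5880  T[10][8]=8·36+462=750
row 11: T[11][6]=6·22827+42525=179487  T[11][7]=7·5880+22827=63987  T[11][8]=8·750+5880=11880
Read S(11,6) = 179487, S(11,7) = 63987, S(11,8) = 11880.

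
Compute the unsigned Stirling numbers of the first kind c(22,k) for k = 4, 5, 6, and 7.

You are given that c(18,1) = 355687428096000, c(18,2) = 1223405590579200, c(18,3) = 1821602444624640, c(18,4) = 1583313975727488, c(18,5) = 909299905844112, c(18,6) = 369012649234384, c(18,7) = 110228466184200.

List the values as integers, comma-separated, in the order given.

r19: T_19,1=18×355687428096000+0=6402373705728000; T_19,2=18×1223405590579200+355687428096000=22376988058521600; T_19,3=18×1821602444624640+1223405590579200=34012249593822720; T_19,4=18×1583313975727488+1821602444624640=30321254007719424; T_19,5=18×909299905844112+1583313975727488=17950712280921504; T_19,6=18×369012649234384+909299905844112=7551527592063024; T_19,7=18×110228466184200+369012649234384=2353125040549984
r20: T_20,2=19×22376988058521600+6402373705728000=431565146817638400; T_20,3=19×34012249593822720+22376988058521600=668609730341153280; T_20,4=19×30321254007719424+34012249593822720=610116075740491776; T_20,5=19×17950712280921504+30321254007719424=371384787345228000; T_20,6=19×7551527592063024+17950712280921504=161429736530118960; T_20,7=19×2353125040549984+7551527592063024=52260903362512720
r21: T_21,3=20×668609730341153280+431565146817638400=13803759753640704000; T_21,4=20×610116075740491776+668609730341153280=12870931245150988800; T_21,5=20×371384787345228000+610116075740491776=8037811822645051776; T_21,6=20×161429736530118960+371384787345228000=3599979517947607200; T_21,7=20×52260903362512720+161429736530118960=1206647803780373360
r22: T_22,4=21×12870931245150988800+13803759753640704000=284093315901811468800; T_22,5=21×8037811822645051776+12870931245150988800=181664979520697076096; T_22,6=21×3599979517947607200+8037811822645051776=83637381699544802976; T_22,7=21×1206647803780373360+3599979517947607200=28939583397335447760
Read c(22,4) = 284093315901811468800, c(22,5) = 181664979520697076096, c(22,6) = 83637381699544802976, c(22,7) = 28939583397335447760.

284093315901811468800, 181664979520697076096, 83637381699544802976, 28939583397335447760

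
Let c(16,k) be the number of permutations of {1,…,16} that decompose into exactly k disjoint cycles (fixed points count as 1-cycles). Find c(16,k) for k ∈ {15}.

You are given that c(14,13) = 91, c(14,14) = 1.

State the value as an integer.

row 15: T[15][14]=14·1+91=105  T[15][15]=14·0+1=1
row 16: T[16][15]=15·1+105=120
Read c(16,15) = 120.

120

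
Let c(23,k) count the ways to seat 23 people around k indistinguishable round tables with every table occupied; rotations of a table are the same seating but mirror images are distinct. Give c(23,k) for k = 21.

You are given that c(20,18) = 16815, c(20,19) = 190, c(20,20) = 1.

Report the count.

[21] T[21,19]:20*190+16815=20615 · T[21,20]:20*1+190=210 · T[21,21]:20*0+1=1
[22] T[22,20]:21*210+20615=25025 · T[22,21]:21*1+210=231
[23] T[23,21]:22*231+25025=30107
Read c(23,21) = 30107.

30107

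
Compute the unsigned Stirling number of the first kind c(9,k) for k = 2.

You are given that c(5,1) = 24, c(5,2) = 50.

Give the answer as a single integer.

[6] T[6,1]:5*24+0=120 · T[6,2]:5*50+24=274
[7] T[7,1]:6*120+0=720 · T[7,2]:6*274+120=1764
[8] T[8,1]:7*720+0=5040 · T[8,2]:7*1764+720=13068
[9] T[9,2]:8*13068+5040=109584
Read c(9,2) = 109584.

109584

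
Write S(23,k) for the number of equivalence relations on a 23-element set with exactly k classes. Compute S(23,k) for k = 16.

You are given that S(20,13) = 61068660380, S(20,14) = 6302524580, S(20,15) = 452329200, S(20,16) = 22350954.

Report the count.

i=21: T(21,14)=61068660380+14·6302524580=149304004500 | T(21,15)=6302524580+15·452329200=13087462580 | T(21,16)=452329200+16·22350954=809944464
i=22: T(22,15)=149304004500+15·13087462580=345615943200 | T(22,16)=13087462580+16·809944464=26046574004
i=23: T(23,16)=345615943200+16·26046574004=762361127264
Read S(23,16) = 762361127264.

762361127264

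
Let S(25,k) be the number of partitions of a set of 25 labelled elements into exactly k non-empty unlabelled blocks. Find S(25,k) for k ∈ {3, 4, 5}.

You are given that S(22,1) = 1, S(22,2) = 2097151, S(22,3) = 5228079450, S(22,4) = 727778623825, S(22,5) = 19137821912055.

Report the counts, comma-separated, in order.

r23: T_23,1=1×1+0=1; T_23,2=2×2097151+1=4194303; T_23,3=3×5228079450+2097151=15686335501; T_23,4=4×727778623825+5228079450=2916342574750; T_23,5=5×19137821912055+727778623825=96416888184100
r24: T_24,2=2×4194303+1=8388607; T_24,3=3×15686335501+4194303=47063200806; T_24,4=4×2916342574750+15686335501=11681056634501; T_24,5=5×96416888184100+2916342574750=485000783495250
r25: T_25,3=3×47063200806+8388607=141197991025; T_25,4=4×11681056634501+47063200806=46771289738810; T_25,5=5×485000783495250+11681056634501=2436684974110751
Read S(25,3) = 141197991025, S(25,4) = 46771289738810, S(25,5) = 2436684974110751.

141197991025, 46771289738810, 2436684974110751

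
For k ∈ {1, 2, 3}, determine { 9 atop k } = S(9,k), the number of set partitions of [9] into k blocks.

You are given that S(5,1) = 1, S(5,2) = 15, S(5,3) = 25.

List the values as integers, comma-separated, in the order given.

1, 255, 3025

row 6: T[6][1]=1·1+0=1  T[6][2]=2·15+1=31  T[6][3]=3·25+15=90
row 7: T[7][1]=1·1+0=1  T[7][2]=2·31+1=63  T[7][3]=3·90+31=301
row 8: T[8][1]=1·1+0=1  T[8][2]=2·63+1=127  T[8][3]=3·301+63=966
row 9: T[9][1]=1·1+0=1  T[9][2]=2·127+1=255  T[9][3]=3·966+127=3025
Read S(9,1) = 1, S(9,2) = 255, S(9,3) = 3025.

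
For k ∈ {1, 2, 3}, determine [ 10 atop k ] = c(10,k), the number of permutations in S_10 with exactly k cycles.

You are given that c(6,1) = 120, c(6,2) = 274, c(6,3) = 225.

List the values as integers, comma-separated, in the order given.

r7: T_7,1=6×120+0=720; T_7,2=6×274+120=1764; T_7,3=6×225+274=1624
r8: T_8,1=7×720+0=5040; T_8,2=7×1764+720=13068; T_8,3=7×1624+1764=13132
r9: T_9,1=8×5040+0=40320; T_9,2=8×13068+5040=109584; T_9,3=8×13132+13068=118124
r10: T_10,1=9×40320+0=362880; T_10,2=9×109584+40320=1026576; T_10,3=9×118124+109584=1172700
Read c(10,1) = 362880, c(10,2) = 1026576, c(10,3) = 1172700.

362880, 1026576, 1172700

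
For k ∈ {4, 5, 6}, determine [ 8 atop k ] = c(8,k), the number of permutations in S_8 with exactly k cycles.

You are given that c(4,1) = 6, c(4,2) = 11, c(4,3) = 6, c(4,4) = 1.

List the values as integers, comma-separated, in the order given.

6769, 1960, 322

row 5: T[5][1]=4·6+0=24  T[5][2]=4·11+6=50  T[5][3]=4·6+11=35  T[5][4]=4·1+6=10  T[5][5]=4·0+1=1
row 6: T[6][2]=5·50+24=274  T[6][3]=5·35+50=225  T[6][4]=5·10+35=85  T[6][5]=5·1+10=15  T[6][6]=5·0+1=1
row 7: T[7][3]=6·225+274=1624  T[7][4]=6·85+225=735  T[7][5]=6·15+85=175  T[7][6]=6·1+15=21
row 8: T[8][4]=7·735+1624=6769  T[8][5]=7·175+735=1960  T[8][6]=7·21+175=322
Read c(8,4) = 6769, c(8,5) = 1960, c(8,6) = 322.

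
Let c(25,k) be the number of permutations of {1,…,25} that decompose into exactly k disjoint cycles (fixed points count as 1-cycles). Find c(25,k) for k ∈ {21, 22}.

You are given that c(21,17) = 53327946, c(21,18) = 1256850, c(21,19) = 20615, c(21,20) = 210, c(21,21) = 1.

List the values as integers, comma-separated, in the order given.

238810495, 3795000

[22] T[22,18]:21*1256850+53327946=79721796 · T[22,19]:21*20615+1256850=1689765 · T[22,20]:21*210+20615=25025 · T[22,21]:21*1+210=231 · T[22,22]:21*0+1=1
[23] T[23,19]:22*1689765+79721796=116896626 · T[23,20]:22*25025+1689765=2240315 · T[23,21]:22*231+25025=30107 · T[23,22]:22*1+231=253
[24] T[24,20]:23*2240315+116896626=168423871 · T[24,21]:23*30107+2240315=2932776 · T[24,22]:23*253+30107=35926
[25] T[25,21]:24*2932776+168423871=238810495 · T[25,22]:24*35926+2932776=3795000
Read c(25,21) = 238810495, c(25,22) = 3795000.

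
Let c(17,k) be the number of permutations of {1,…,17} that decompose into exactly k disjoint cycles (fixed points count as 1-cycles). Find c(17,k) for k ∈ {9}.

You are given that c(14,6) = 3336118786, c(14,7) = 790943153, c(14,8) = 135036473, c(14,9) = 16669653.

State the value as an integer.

185953177553

@15  (15,7):790943153·14+3336118786→14409322928, (15,8):135036473·14+790943153→2681453775, (15,9):16669653·14+135036473→368411615
@16  (16,8):2681453775·15+14409322928→54631129553, (16,9):368411615·15+2681453775→8207628000
@17  (17,9):8207628000·16+54631129553→185953177553
Read c(17,9) = 185953177553.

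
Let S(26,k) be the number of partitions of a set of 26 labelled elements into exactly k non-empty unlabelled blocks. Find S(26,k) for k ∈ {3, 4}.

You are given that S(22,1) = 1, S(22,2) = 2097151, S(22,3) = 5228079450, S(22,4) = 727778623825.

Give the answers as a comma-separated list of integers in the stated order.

423610750290, 187226356946265

@23  (23,1):1·1+0→1, (23,2):2097151·2+1→4194303, (23,3):5228079450·3+2097151→15686335501, (23,4):727778623825·4+5228079450→2916342574750
@24  (24,1):1·1+0→1, (24,2):4194303·2+1→8388607, (24,3):15686335501·3+4194303→47063200806, (24,4):2916342574750·4+15686335501→11681056634501
@25  (25,2):8388607·2+1→16777215, (25,3):47063200806·3+8388607→141197991025, (25,4):11681056634501·4+47063200806→46771289738810
@26  (26,3):141197991025·3+16777215→423610750290, (26,4):46771289738810·4+141197991025→187226356946265
Read S(26,3) = 423610750290, S(26,4) = 187226356946265.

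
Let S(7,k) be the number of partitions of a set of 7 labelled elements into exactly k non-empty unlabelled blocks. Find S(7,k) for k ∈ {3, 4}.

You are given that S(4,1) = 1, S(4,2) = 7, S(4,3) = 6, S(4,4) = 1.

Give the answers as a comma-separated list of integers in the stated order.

row 5: T[5][1]=1·1+0=1  T[5][2]=2·7+1=15  T[5][3]=3·6+7=25  T[5][4]=4·1+6=10
row 6: T[6][2]=2·15+1=31  T[6][3]=3·25+15=90  T[6][4]=4·10+25=65
row 7: T[7][3]=3·90+31=301  T[7][4]=4·65+90=350
Read S(7,3) = 301, S(7,4) = 350.

301, 350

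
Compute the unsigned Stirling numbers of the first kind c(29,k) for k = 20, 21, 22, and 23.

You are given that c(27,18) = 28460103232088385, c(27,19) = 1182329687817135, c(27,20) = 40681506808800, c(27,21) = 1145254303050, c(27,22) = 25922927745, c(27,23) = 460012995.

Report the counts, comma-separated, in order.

i=28: T(28,19)=28460103232088385+27·1182329687817135=60383004803151030 | T(28,20)=1182329687817135+27·40681506808800=2280730371654735 | T(28,21)=40681506808800+27·1145254303050=71603372991150 | T(28,22)=1145254303050+27·25922927745=1845173352165 | T(28,23)=25922927745+27·460012995=38343278610
i=29: T(29,20)=60383004803151030+28·2280730371654735=124243455209483610 | T(29,21)=2280730371654735+28·71603372991150=4285624815406935 | T(29,22)=71603372991150+28·1845173352165=123268226851770 | T(29,23)=1845173352165+28·38343278610=2918785153245
Read c(29,20) = 124243455209483610, c(29,21) = 4285624815406935, c(29,22) = 123268226851770, c(29,23) = 2918785153245.

124243455209483610, 4285624815406935, 123268226851770, 2918785153245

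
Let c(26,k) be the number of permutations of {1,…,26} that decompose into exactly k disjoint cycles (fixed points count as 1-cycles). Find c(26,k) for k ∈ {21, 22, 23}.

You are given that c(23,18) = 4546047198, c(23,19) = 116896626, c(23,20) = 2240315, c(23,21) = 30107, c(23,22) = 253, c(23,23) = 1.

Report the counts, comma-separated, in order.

17247104875, 333685495, 4858750

row 24: T[24][19]=23·116896626+4546047198=7234669596  T[24][20]=23·2240315+116896626=168423871  T[24][21]=23·30107+2240315=2932776  T[24][22]=23·253+30107=35926  T[24][23]=23·1+253=276
row 25: T[25][20]=24·168423871+7234669596=11276842500  T[25][21]=24·2932776+168423871=238810495  T[25][22]=24·35926+2932776=3795000  T[25][23]=24·276+35926=42550
row 26: T[26][21]=25·238810495+11276842500=17247104875  T[26][22]=25·3795000+238810495=333685495  T[26][23]=25·42550+3795000=4858750
Read c(26,21) = 17247104875, c(26,22) = 333685495, c(26,23) = 4858750.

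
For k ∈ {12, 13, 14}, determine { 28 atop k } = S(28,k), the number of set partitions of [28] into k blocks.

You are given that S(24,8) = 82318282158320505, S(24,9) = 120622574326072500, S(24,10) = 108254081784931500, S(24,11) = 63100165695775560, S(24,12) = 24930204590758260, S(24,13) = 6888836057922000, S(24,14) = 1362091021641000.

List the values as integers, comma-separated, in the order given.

i=25: T(25,9)=82318282158320505+9·120622574326072500=1167921451092973005 | T(25,10)=120622574326072500+10·108254081784931500=1203163392175387500 | T(25,11)=108254081784931500+11·63100165695775560=802355904438462660 | T(25,12)=63100165695775560+12·24930204590758260=362262620784874680 | T(25,13)=24930204590758260+13·6888836057922000=114485073343744260 | T(25,14)=6888836057922000+14·1362091021641000=25958110360896000
i=26: T(26,10)=1167921451092973005+10·1203163392175387500=13199555372846848005 | T(26,11)=1203163392175387500+11·802355904438462660=10029078340998476760 | T(26,12)=802355904438462660+12·362262620784874680=5149507353856958820 | T(26,13)=362262620784874680+13·114485073343744260=1850568574253550060 | T(26,14)=114485073343744260+14·25958110360896000=477898618396288260
i=27: T(27,11)=13199555372846848005+11·10029078340998476760=123519417123830092365 | T(27,12)=10029078340998476760+12·5149507353856958820=71823166587281982600 | T(27,13)=5149507353856958820+13·1850568574253550060=29206898819153109600 | T(27,14)=1850568574253550060+14·477898618396288260=8541149231801585700
i=28: T(28,12)=123519417123830092365+12·71823166587281982600=985397416171213883565 | T(28,13)=71823166587281982600+13·29206898819153109600=451512851236272407400 | T(28,14)=29206898819153109600+14·8541149231801585700=148782988064375309400
Read S(28,12) = 985397416171213883565, S(28,13) = 451512851236272407400, S(28,14) = 148782988064375309400.

985397416171213883565, 451512851236272407400, 148782988064375309400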